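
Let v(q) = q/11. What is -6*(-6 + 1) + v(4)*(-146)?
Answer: -254/11 ≈ -23.091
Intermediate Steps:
v(q) = q/11 (v(q) = q*(1/11) = q/11)
-6*(-6 + 1) + v(4)*(-146) = -6*(-6 + 1) + ((1/11)*4)*(-146) = -6*(-5) + (4/11)*(-146) = 30 - 584/11 = -254/11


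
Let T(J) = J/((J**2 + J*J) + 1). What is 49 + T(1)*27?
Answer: 58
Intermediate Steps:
T(J) = J/(1 + 2*J**2) (T(J) = J/((J**2 + J**2) + 1) = J/(2*J**2 + 1) = J/(1 + 2*J**2))
49 + T(1)*27 = 49 + (1/(1 + 2*1**2))*27 = 49 + (1/(1 + 2*1))*27 = 49 + (1/(1 + 2))*27 = 49 + (1/3)*27 = 49 + 9 = 58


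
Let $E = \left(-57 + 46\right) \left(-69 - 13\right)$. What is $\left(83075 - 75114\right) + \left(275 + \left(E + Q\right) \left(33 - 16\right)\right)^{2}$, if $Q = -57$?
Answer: $214337561$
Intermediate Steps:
$E = 902$ ($E = \left(-11\right) \left(-82\right) = 902$)
$\left(83075 - 75114\right) + \left(275 + \left(E + Q\right) \left(33 - 16\right)\right)^{2} = \left(83075 - 75114\right) + \left(275 + \left(902 - 57\right) \left(33 - 16\right)\right)^{2} = 7961 + \left(275 + 845 \cdot 17\right)^{2} = 7961 + \left(275 + 14365\right)^{2} = 7961 + 14640^{2} = 7961 + 214329600 = 214337561$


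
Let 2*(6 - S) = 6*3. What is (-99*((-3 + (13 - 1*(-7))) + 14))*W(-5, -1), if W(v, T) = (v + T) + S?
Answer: 27621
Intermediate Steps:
S = -3 (S = 6 - 3*3 = 6 - ½*18 = 6 - 9 = -3)
W(v, T) = -3 + T + v (W(v, T) = (v + T) - 3 = (T + v) - 3 = -3 + T + v)
(-99*((-3 + (13 - 1*(-7))) + 14))*W(-5, -1) = (-99*((-3 + (13 - 1*(-7))) + 14))*(-3 - 1 - 5) = -99*((-3 + (13 + 7)) + 14)*(-9) = -99*((-3 + 20) + 14)*(-9) = -99*(17 + 14)*(-9) = -99*31*(-9) = -3069*(-9) = 27621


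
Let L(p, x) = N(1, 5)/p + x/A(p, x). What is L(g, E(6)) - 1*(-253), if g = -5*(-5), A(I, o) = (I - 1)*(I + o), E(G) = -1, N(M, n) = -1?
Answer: 3642599/14400 ≈ 252.96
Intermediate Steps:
A(I, o) = (-1 + I)*(I + o)
g = 25
L(p, x) = -1/p + x/(p² - p - x + p*x)
L(g, E(6)) - 1*(-253) = (25 - 1 - 1*25²)/(25*(25² - 1*25 - 1*(-1) + 25*(-1))) - 1*(-253) = (25 - 1 - 1*625)/(25*(625 - 25 + 1 - 25)) + 253 = (1/25)*(25 - 1 - 625)/576 + 253 = (1/25)*(1/576)*(-601) + 253 = -601/14400 + 253 = 3642599/14400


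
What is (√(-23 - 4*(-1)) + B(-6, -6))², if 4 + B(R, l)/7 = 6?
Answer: (14 + I*√19)² ≈ 177.0 + 122.05*I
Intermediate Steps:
B(R, l) = 14 (B(R, l) = -28 + 7*6 = -28 + 42 = 14)
(√(-23 - 4*(-1)) + B(-6, -6))² = (√(-23 - 4*(-1)) + 14)² = (√(-23 + 4) + 14)² = (√(-19) + 14)² = (I*√19 + 14)² = (14 + I*√19)²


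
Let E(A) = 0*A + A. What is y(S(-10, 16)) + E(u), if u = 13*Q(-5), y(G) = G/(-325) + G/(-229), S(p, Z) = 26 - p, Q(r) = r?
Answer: -4857569/74425 ≈ -65.268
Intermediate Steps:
y(G) = -554*G/74425 (y(G) = G*(-1/325) + G*(-1/229) = -G/325 - G/229 = -554*G/74425)
u = -65 (u = 13*(-5) = -65)
E(A) = A (E(A) = 0 + A = A)
y(S(-10, 16)) + E(u) = -554*(26 - 1*(-10))/74425 - 65 = -554*(26 + 10)/74425 - 65 = -554/74425*36 - 65 = -19944/74425 - 65 = -4857569/74425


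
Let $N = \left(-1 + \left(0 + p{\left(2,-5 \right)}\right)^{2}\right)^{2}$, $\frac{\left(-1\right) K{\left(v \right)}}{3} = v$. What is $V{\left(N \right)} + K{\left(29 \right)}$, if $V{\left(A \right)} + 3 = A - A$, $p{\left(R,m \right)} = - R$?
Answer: $-90$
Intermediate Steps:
$K{\left(v \right)} = - 3 v$
$N = 9$ ($N = \left(-1 + \left(0 - 2\right)^{2}\right)^{2} = \left(-1 + \left(-2\right)^{2}\right)^{2} = \left(-1 + 4\right)^{2} = 3^{2} = 9$)
$V{\left(A \right)} = -3$ ($V{\left(A \right)} = -3 + \left(A - A\right) = -3 + 0 = -3$)
$V{\left(N \right)} + K{\left(29 \right)} = -3 - 87 = -90$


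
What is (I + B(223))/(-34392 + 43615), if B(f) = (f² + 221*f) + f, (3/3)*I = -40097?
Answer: 59138/9223 ≈ 6.4120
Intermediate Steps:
I = -40097
B(f) = f² + 222*f
(I + B(223))/(-34392 + 43615) = (-40097 + 223*(222 + 223))/(-34392 + 43615) = (-40097 + 223*445)/9223 = (-40097 + 99235)*(1/9223) = 59138*(1/9223) = 59138/9223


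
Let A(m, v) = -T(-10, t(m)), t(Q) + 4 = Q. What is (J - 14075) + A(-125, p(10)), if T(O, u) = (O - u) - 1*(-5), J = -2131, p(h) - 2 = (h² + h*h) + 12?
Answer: -16330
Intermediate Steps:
t(Q) = -4 + Q
p(h) = 14 + 2*h² (p(h) = 2 + ((h² + h*h) + 12) = 2 + ((h² + h²) + 12) = 2 + (2*h² + 12) = 2 + (12 + 2*h²) = 14 + 2*h²)
T(O, u) = 5 + O - u (T(O, u) = (O - u) + 5 = 5 + O - u)
A(m, v) = 1 + m (A(m, v) = -(5 - 10 - (-4 + m)) = -(5 - 10 + (4 - m)) = -(-1 - m) = 1 + m)
(J - 14075) + A(-125, p(10)) = (-2131 - 14075) + (1 - 125) = -16206 - 124 = -16330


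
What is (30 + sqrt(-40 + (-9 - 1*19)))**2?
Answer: 832 + 120*I*sqrt(17) ≈ 832.0 + 494.77*I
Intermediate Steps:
(30 + sqrt(-40 + (-9 - 1*19)))**2 = (30 + sqrt(-40 + (-9 - 19)))**2 = (30 + sqrt(-40 - 28))**2 = (30 + sqrt(-68))**2 = (30 + 2*I*sqrt(17))**2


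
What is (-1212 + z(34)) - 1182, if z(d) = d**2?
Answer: -1238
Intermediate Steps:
(-1212 + z(34)) - 1182 = (-1212 + 34**2) - 1182 = (-1212 + 1156) - 1182 = -56 - 1182 = -1238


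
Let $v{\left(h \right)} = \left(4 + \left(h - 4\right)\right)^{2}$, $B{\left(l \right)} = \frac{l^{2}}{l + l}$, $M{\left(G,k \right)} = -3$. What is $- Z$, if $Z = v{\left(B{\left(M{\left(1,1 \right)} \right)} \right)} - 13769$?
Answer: $\frac{55067}{4} \approx 13767.0$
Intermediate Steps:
$B{\left(l \right)} = \frac{l}{2}$ ($B{\left(l \right)} = \frac{l^{2}}{2 l} = l^{2} \frac{1}{2 l} = \frac{l}{2}$)
$v{\left(h \right)} = h^{2}$ ($v{\left(h \right)} = \left(4 + \left(h - 4\right)\right)^{2} = \left(4 + \left(-4 + h\right)\right)^{2} = h^{2}$)
$Z = - \frac{55067}{4}$ ($Z = \left(\frac{1}{2} \left(-3\right)\right)^{2} - 13769 = \left(- \frac{3}{2}\right)^{2} - 13769 = \frac{9}{4} - 13769 = - \frac{55067}{4} \approx -13767.0$)
$- Z = \left(-1\right) \left(- \frac{55067}{4}\right) = \frac{55067}{4}$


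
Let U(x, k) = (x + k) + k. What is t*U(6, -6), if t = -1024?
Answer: 6144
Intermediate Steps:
U(x, k) = x + 2*k (U(x, k) = (k + x) + k = x + 2*k)
t*U(6, -6) = -1024*(6 + 2*(-6)) = -1024*(6 - 12) = -1024*(-6) = 6144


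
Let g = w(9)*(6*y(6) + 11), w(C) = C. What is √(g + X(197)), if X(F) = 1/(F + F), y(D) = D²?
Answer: √317147542/394 ≈ 45.200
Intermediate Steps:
X(F) = 1/(2*F)
g = 2043 (g = 9*(6*6² + 11) = 9*(6*36 + 11) = 9*(216 + 11) = 9*227 = 2043)
√(g + X(197)) = √(2043 + (½)/197) = √(2043 + (½)*(1/197)) = √(2043 + 1/394) = √(804943/394) = √317147542/394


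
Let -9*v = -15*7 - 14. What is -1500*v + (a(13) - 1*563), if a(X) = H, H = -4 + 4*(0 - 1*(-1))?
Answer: -61189/3 ≈ -20396.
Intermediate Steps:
v = 119/9 (v = -(-15*7 - 14)/9 = -(-105 - 14)/9 = -⅑*(-119) = 119/9 ≈ 13.222)
H = 0 (H = -4 + 4*(0 + 1) = -4 + 4*1 = -4 + 4 = 0)
a(X) = 0
-1500*v + (a(13) - 1*563) = -1500*119/9 + (0 - 1*563) = -59500/3 + (0 - 563) = -59500/3 - 563 = -61189/3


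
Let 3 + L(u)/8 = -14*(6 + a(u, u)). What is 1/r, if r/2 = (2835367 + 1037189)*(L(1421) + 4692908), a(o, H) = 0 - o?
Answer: 1/37574357532768 ≈ 2.6614e-14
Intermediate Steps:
a(o, H) = -o
L(u) = -696 + 112*u (L(u) = -24 + 8*(-14*(6 - u)) = -24 + 8*(-84 + 14*u) = -24 + (-672 + 112*u) = -696 + 112*u)
r = 37574357532768 (r = 2*((2835367 + 1037189)*((-696 + 112*1421) + 4692908)) = 2*(3872556*((-696 + 159152) + 4692908)) = 2*(3872556*(158456 + 4692908)) = 2*(3872556*4851364) = 2*18787178766384 = 37574357532768)
1/r = 1/37574357532768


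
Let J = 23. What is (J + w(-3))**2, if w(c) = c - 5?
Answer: 225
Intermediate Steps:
w(c) = -5 + c
(J + w(-3))**2 = (23 + (-5 - 3))**2 = (23 - 8)**2 = 15**2 = 225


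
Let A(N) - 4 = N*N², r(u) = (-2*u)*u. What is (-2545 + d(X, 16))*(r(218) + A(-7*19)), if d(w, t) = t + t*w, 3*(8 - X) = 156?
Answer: 7913352673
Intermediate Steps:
X = -44 (X = 8 - ⅓*156 = 8 - 52 = -44)
r(u) = -2*u²
A(N) = 4 + N³ (A(N) = 4 + N*N² = 4 + N³)
(-2545 + d(X, 16))*(r(218) + A(-7*19)) = (-2545 + 16*(1 - 44))*(-2*218² + (4 + (-7*19)³)) = (-2545 + 16*(-43))*(-2*47524 + (4 + (-133)³)) = (-2545 - 688)*(-95048 + (4 - 2352637)) = -3233*(-95048 - 2352633) = -3233*(-2447681) = 7913352673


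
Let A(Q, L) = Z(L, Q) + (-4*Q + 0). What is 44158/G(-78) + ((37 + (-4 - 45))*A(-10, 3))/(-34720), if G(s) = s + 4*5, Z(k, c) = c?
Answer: -19164311/25172 ≈ -761.33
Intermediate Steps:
G(s) = 20 + s (G(s) = s + 20 = 20 + s)
A(Q, L) = -3*Q (A(Q, L) = Q + (-4*Q + 0) = Q - 4*Q = -3*Q)
44158/G(-78) + ((37 + (-4 - 45))*A(-10, 3))/(-34720) = 44158/(20 - 78) + ((37 + (-4 - 45))*(-3*(-10)))/(-34720) = 44158/(-58) + ((37 - 49)*30)*(-1/34720) = 44158*(-1/58) - 12*30*(-1/34720) = -22079/29 - 360*(-1/34720) = -22079/29 + 9/868 = -19164311/25172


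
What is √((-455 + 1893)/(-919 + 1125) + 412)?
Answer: 3*√493885/103 ≈ 20.469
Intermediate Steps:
√((-455 + 1893)/(-919 + 1125) + 412) = √(1438/206 + 412) = √(1438*(1/206) + 412) = √(719/103 + 412) = √(43155/103) = 3*√493885/103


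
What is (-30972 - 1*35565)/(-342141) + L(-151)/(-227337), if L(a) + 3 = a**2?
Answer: 2442063817/25927102839 ≈ 0.094190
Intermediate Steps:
L(a) = -3 + a**2
(-30972 - 1*35565)/(-342141) + L(-151)/(-227337) = (-30972 - 1*35565)/(-342141) + (-3 + (-151)**2)/(-227337) = (-30972 - 35565)*(-1/342141) + (-3 + 22801)*(-1/227337) = -66537*(-1/342141) + 22798*(-1/227337) = 22179/114047 - 22798/227337 = 2442063817/25927102839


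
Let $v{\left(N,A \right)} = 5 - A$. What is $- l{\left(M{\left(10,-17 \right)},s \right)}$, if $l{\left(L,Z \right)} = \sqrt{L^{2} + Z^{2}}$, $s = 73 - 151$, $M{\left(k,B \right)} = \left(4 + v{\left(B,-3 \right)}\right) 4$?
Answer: $- 6 \sqrt{233} \approx -91.586$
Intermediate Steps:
$M{\left(k,B \right)} = 48$ ($M{\left(k,B \right)} = \left(4 + \left(5 - -3\right)\right) 4 = \left(4 + \left(5 + 3\right)\right) 4 = \left(4 + 8\right) 4 = 12 \cdot 4 = 48$)
$s = -78$
$- l{\left(M{\left(10,-17 \right)},s \right)} = - \sqrt{48^{2} + \left(-78\right)^{2}} = - \sqrt{2304 + 6084} = - \sqrt{8388} = - 6 \sqrt{233}$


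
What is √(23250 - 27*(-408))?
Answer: √34266 ≈ 185.11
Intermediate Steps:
√(23250 - 27*(-408)) = √(23250 + 11016) = √34266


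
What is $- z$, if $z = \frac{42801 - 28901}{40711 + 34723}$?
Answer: $- \frac{6950}{37717} \approx -0.18427$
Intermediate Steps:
$z = \frac{6950}{37717}$ ($z = \frac{13900}{75434} = 13900 \cdot \frac{1}{75434} = \frac{6950}{37717} \approx 0.18427$)
$- z = \left(-1\right) \frac{6950}{37717} = - \frac{6950}{37717}$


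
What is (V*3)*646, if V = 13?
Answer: 25194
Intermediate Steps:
(V*3)*646 = (13*3)*646 = 39*646 = 25194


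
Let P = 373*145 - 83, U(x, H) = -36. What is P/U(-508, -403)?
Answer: -27001/18 ≈ -1500.1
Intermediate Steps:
P = 54002 (P = 54085 - 83 = 54002)
P/U(-508, -403) = 54002/(-36) = 54002*(-1/36) = -27001/18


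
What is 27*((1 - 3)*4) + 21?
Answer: -195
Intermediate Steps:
27*((1 - 3)*4) + 21 = 27*(-2*4) + 21 = 27*(-8) + 21 = -216 + 21 = -195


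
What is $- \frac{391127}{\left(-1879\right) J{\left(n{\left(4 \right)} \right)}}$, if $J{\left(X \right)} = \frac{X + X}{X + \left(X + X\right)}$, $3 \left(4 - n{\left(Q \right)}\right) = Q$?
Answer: $\frac{1173381}{3758} \approx 312.24$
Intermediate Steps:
$n{\left(Q \right)} = 4 - \frac{Q}{3}$
$J{\left(X \right)} = \frac{2}{3}$ ($J{\left(X \right)} = \frac{2 X}{X + 2 X} = \frac{2 X}{3 X} = 2 X \frac{1}{3 X} = \frac{2}{3}$)
$- \frac{391127}{\left(-1879\right) J{\left(n{\left(4 \right)} \right)}} = - \frac{391127}{\left(-1879\right) \frac{2}{3}} = - \frac{391127}{- \frac{3758}{3}} = \left(-391127\right) \left(- \frac{3}{3758}\right) = \frac{1173381}{3758}$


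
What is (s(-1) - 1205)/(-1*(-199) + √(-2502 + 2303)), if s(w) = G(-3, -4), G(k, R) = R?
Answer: -1209/200 + 1209*I*√199/39800 ≈ -6.045 + 0.42852*I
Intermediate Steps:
s(w) = -4
(s(-1) - 1205)/(-1*(-199) + √(-2502 + 2303)) = (-4 - 1205)/(-1*(-199) + √(-2502 + 2303)) = -1209/(199 + √(-199)) = -1209/(199 + I*√199)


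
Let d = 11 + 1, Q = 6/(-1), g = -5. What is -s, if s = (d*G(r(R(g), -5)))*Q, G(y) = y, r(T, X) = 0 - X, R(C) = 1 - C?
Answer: 360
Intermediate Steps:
r(T, X) = -X
Q = -6 (Q = 6*(-1) = -6)
d = 12
s = -360 (s = (12*(-1*(-5)))*(-6) = (12*5)*(-6) = 60*(-6) = -360)
-s = -1*(-360) = 360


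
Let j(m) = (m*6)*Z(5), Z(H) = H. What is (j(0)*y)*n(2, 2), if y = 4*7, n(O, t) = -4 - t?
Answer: 0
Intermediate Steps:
j(m) = 30*m (j(m) = (m*6)*5 = (6*m)*5 = 30*m)
y = 28
(j(0)*y)*n(2, 2) = ((30*0)*28)*(-4 - 1*2) = (0*28)*(-4 - 2) = 0*(-6) = 0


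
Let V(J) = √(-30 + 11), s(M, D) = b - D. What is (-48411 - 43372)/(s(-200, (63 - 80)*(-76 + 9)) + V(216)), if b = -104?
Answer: 114086269/1545068 + 91783*I*√19/1545068 ≈ 73.839 + 0.25894*I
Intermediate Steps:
s(M, D) = -104 - D
V(J) = I*√19 (V(J) = √(-19) = I*√19)
(-48411 - 43372)/(s(-200, (63 - 80)*(-76 + 9)) + V(216)) = (-48411 - 43372)/((-104 - (63 - 80)*(-76 + 9)) + I*√19) = -91783/((-104 - (-17)*(-67)) + I*√19) = -91783/((-104 - 1*1139) + I*√19) = -91783/((-104 - 1139) + I*√19) = -91783/(-1243 + I*√19)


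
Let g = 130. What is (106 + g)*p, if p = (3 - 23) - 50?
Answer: -16520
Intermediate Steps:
p = -70 (p = -20 - 50 = -70)
(106 + g)*p = (106 + 130)*(-70) = 236*(-70) = -16520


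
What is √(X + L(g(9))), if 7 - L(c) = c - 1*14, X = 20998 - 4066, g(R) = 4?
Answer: √16949 ≈ 130.19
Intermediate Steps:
X = 16932
L(c) = 21 - c (L(c) = 7 - (c - 1*14) = 7 - (c - 14) = 7 - (-14 + c) = 7 + (14 - c) = 21 - c)
√(X + L(g(9))) = √(16932 + (21 - 1*4)) = √(16932 + (21 - 4)) = √(16932 + 17) = √16949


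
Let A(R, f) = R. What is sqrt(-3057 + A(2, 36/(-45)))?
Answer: I*sqrt(3055) ≈ 55.272*I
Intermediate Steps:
sqrt(-3057 + A(2, 36/(-45))) = sqrt(-3057 + 2) = sqrt(-3055) = I*sqrt(3055)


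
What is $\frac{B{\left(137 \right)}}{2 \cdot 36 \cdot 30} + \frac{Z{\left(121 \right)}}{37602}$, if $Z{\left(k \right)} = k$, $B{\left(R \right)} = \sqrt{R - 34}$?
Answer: $\frac{121}{37602} + \frac{\sqrt{103}}{2160} \approx 0.0079165$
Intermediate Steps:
$B{\left(R \right)} = \sqrt{-34 + R}$
$\frac{B{\left(137 \right)}}{2 \cdot 36 \cdot 30} + \frac{Z{\left(121 \right)}}{37602} = \frac{\sqrt{-34 + 137}}{2 \cdot 36 \cdot 30} + \frac{121}{37602} = \frac{\sqrt{103}}{72 \cdot 30} + 121 \cdot \frac{1}{37602} = \frac{\sqrt{103}}{2160} + \frac{121}{37602} = \frac{121}{37602} + \frac{\sqrt{103}}{2160}$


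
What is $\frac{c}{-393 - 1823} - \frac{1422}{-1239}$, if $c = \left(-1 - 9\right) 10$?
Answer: $\frac{272921}{228802} \approx 1.1928$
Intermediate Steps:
$c = -100$ ($c = \left(-10\right) 10 = -100$)
$\frac{c}{-393 - 1823} - \frac{1422}{-1239} = - \frac{100}{-393 - 1823} - \frac{1422}{-1239} = - \frac{100}{-393 - 1823} - - \frac{474}{413} = - \frac{100}{-2216} + \frac{474}{413} = \left(-100\right) \left(- \frac{1}{2216}\right) + \frac{474}{413} = \frac{25}{554} + \frac{474}{413} = \frac{272921}{228802}$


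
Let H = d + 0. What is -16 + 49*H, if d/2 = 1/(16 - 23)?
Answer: -30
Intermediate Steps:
d = -2/7 (d = 2/(16 - 23) = 2/(-7) = 2*(-⅐) = -2/7 ≈ -0.28571)
H = -2/7 (H = -2/7 + 0 = -2/7 ≈ -0.28571)
-16 + 49*H = -16 + 49*(-2/7) = -16 - 14 = -30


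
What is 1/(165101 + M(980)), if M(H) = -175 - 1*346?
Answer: 1/164580 ≈ 6.0761e-6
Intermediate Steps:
M(H) = -521 (M(H) = -175 - 346 = -521)
1/(165101 + M(980)) = 1/(165101 - 521) = 1/164580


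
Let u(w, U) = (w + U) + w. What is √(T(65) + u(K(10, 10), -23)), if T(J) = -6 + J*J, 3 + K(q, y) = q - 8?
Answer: 3*√466 ≈ 64.761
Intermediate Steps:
K(q, y) = -11 + q (K(q, y) = -3 + (q - 8) = -3 + (-8 + q) = -11 + q)
u(w, U) = U + 2*w (u(w, U) = (U + w) + w = U + 2*w)
T(J) = -6 + J²
√(T(65) + u(K(10, 10), -23)) = √((-6 + 65²) + (-23 + 2*(-11 + 10))) = √((-6 + 4225) + (-23 + 2*(-1))) = √(4219 + (-23 - 2)) = √(4219 - 25) = √4194 = 3*√466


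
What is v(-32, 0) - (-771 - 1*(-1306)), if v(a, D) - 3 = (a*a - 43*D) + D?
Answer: 492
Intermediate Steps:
v(a, D) = 3 + a**2 - 42*D (v(a, D) = 3 + ((a*a - 43*D) + D) = 3 + ((a**2 - 43*D) + D) = 3 + (a**2 - 42*D) = 3 + a**2 - 42*D)
v(-32, 0) - (-771 - 1*(-1306)) = (3 + (-32)**2 - 42*0) - (-771 - 1*(-1306)) = (3 + 1024 + 0) - (-771 + 1306) = 1027 - 1*535 = 1027 - 535 = 492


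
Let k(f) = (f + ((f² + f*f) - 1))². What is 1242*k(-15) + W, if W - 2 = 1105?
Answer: 233939259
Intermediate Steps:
W = 1107 (W = 2 + 1105 = 1107)
k(f) = (-1 + f + 2*f²)² (k(f) = (f + ((f² + f²) - 1))² = (f + (2*f² - 1))² = (f + (-1 + 2*f²))² = (-1 + f + 2*f²)²)
1242*k(-15) + W = 1242*(-1 - 15 + 2*(-15)²)² + 1107 = 1242*(-1 - 15 + 2*225)² + 1107 = 1242*(-1 - 15 + 450)² + 1107 = 1242*434² + 1107 = 1242*188356 + 1107 = 233938152 + 1107 = 233939259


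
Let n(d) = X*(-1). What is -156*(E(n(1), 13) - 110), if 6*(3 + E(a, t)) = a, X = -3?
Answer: 17550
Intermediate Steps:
n(d) = 3 (n(d) = -3*(-1) = 3)
E(a, t) = -3 + a/6
-156*(E(n(1), 13) - 110) = -156*((-3 + (⅙)*3) - 110) = -156*((-3 + ½) - 110) = -156*(-5/2 - 110) = -156*(-225/2) = 17550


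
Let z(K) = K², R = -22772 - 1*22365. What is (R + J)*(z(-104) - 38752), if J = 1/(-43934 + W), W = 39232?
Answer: 2964486956400/2351 ≈ 1.2609e+9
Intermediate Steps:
R = -45137 (R = -22772 - 22365 = -45137)
J = -1/4702 (J = 1/(-43934 + 39232) = 1/(-4702) = -1/4702 ≈ -0.00021268)
(R + J)*(z(-104) - 38752) = (-45137 - 1/4702)*((-104)² - 38752) = -212234175*(10816 - 38752)/4702 = -212234175/4702*(-27936) = 2964486956400/2351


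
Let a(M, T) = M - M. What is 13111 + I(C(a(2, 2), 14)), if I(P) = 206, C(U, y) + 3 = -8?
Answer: 13317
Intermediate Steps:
a(M, T) = 0
C(U, y) = -11 (C(U, y) = -3 - 8 = -11)
13111 + I(C(a(2, 2), 14)) = 13111 + 206 = 13317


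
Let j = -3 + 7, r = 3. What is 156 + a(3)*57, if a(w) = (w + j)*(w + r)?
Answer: 2550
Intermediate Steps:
j = 4
a(w) = (3 + w)*(4 + w) (a(w) = (w + 4)*(w + 3) = (4 + w)*(3 + w) = (3 + w)*(4 + w))
156 + a(3)*57 = 156 + (12 + 3**2 + 7*3)*57 = 156 + (12 + 9 + 21)*57 = 156 + 42*57 = 156 + 2394 = 2550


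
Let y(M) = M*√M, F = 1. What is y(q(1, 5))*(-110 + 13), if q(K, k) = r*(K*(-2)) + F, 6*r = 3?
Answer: 0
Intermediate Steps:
r = ½ (r = (⅙)*3 = ½ ≈ 0.50000)
q(K, k) = 1 - K (q(K, k) = (K*(-2))/2 + 1 = (-2*K)/2 + 1 = -K + 1 = 1 - K)
y(M) = M^(3/2)
y(q(1, 5))*(-110 + 13) = (1 - 1*1)^(3/2)*(-110 + 13) = (1 - 1)^(3/2)*(-97) = 0^(3/2)*(-97) = 0*(-97) = 0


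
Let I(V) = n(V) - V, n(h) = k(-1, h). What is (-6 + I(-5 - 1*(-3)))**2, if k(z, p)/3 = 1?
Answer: 1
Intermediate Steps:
k(z, p) = 3 (k(z, p) = 3*1 = 3)
n(h) = 3
I(V) = 3 - V
(-6 + I(-5 - 1*(-3)))**2 = (-6 + (3 - (-5 - 1*(-3))))**2 = (-6 + (3 - (-5 + 3)))**2 = (-6 + (3 - 1*(-2)))**2 = (-6 + (3 + 2))**2 = (-6 + 5)**2 = (-1)**2 = 1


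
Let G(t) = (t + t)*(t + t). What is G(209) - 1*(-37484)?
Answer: 212208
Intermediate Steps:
G(t) = 4*t² (G(t) = (2*t)*(2*t) = 4*t²)
G(209) - 1*(-37484) = 4*209² - 1*(-37484) = 4*43681 + 37484 = 174724 + 37484 = 212208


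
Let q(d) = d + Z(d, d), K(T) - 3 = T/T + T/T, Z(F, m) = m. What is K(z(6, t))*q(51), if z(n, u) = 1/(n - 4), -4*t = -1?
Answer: 510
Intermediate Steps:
t = ¼ (t = -¼*(-1) = ¼ ≈ 0.25000)
z(n, u) = 1/(-4 + n)
K(T) = 5 (K(T) = 3 + (T/T + T/T) = 3 + (1 + 1) = 3 + 2 = 5)
q(d) = 2*d (q(d) = d + d = 2*d)
K(z(6, t))*q(51) = 5*(2*51) = 5*102 = 510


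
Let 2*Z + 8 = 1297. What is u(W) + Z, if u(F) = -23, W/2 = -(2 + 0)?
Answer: 1243/2 ≈ 621.50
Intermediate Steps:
W = -4 (W = 2*(-(2 + 0)) = 2*(-1*2) = 2*(-2) = -4)
Z = 1289/2 (Z = -4 + (½)*1297 = -4 + 1297/2 = 1289/2 ≈ 644.50)
u(W) + Z = -23 + 1289/2 = 1243/2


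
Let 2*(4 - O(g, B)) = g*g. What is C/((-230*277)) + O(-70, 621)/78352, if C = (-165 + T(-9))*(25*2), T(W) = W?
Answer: 26291387/249590296 ≈ 0.10534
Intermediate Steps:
O(g, B) = 4 - g²/2 (O(g, B) = 4 - g*g/2 = 4 - g²/2)
C = -8700 (C = (-165 - 9)*(25*2) = -174*50 = -8700)
C/((-230*277)) + O(-70, 621)/78352 = -8700/((-230*277)) + (4 - ½*(-70)²)/78352 = -8700/(-63710) + (4 - ½*4900)*(1/78352) = -8700*(-1/63710) + (4 - 2450)*(1/78352) = 870/6371 - 2446*1/78352 = 870/6371 - 1223/39176 = 26291387/249590296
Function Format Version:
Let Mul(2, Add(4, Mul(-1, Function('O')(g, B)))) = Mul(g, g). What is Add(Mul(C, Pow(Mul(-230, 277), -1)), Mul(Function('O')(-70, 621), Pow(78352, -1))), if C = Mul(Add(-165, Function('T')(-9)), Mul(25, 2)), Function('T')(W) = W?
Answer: Rational(26291387, 249590296) ≈ 0.10534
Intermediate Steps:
Function('O')(g, B) = Add(4, Mul(Rational(-1, 2), Pow(g, 2))) (Function('O')(g, B) = Add(4, Mul(Rational(-1, 2), Mul(g, g))) = Add(4, Mul(Rational(-1, 2), Pow(g, 2))))
C = -8700 (C = Mul(Add(-165, -9), Mul(25, 2)) = Mul(-174, 50) = -8700)
Add(Mul(C, Pow(Mul(-230, 277), -1)), Mul(Function('O')(-70, 621), Pow(78352, -1))) = Add(Mul(-8700, Pow(Mul(-230, 277), -1)), Mul(Add(4, Mul(Rational(-1, 2), Pow(-70, 2))), Pow(78352, -1))) = Add(Mul(-8700, Pow(-63710, -1)), Mul(Add(4, Mul(Rational(-1, 2), 4900)), Rational(1, 78352))) = Add(Mul(-8700, Rational(-1, 63710)), Mul(Add(4, -2450), Rational(1, 78352))) = Add(Rational(870, 6371), Mul(-2446, Rational(1, 78352))) = Add(Rational(870, 6371), Rational(-1223, 39176)) = Rational(26291387, 249590296)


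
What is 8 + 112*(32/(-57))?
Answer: -3128/57 ≈ -54.877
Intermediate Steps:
8 + 112*(32/(-57)) = 8 + 112*(32*(-1/57)) = 8 + 112*(-32/57) = 8 - 3584/57 = -3128/57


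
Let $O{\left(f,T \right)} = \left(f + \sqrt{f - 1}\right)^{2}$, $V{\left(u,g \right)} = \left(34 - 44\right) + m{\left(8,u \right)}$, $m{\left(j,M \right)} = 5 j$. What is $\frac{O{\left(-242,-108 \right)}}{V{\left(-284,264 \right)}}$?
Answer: $\frac{58321}{30} - \frac{726 i \sqrt{3}}{5} \approx 1944.0 - 251.49 i$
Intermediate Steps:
$V{\left(u,g \right)} = 30$ ($V{\left(u,g \right)} = \left(34 - 44\right) + 5 \cdot 8 = \left(34 - 44\right) + 40 = -10 + 40 = 30$)
$O{\left(f,T \right)} = \left(f + \sqrt{-1 + f}\right)^{2}$
$\frac{O{\left(-242,-108 \right)}}{V{\left(-284,264 \right)}} = \frac{\left(-242 + \sqrt{-1 - 242}\right)^{2}}{30} = \left(-242 + \sqrt{-243}\right)^{2} \cdot \frac{1}{30} = \left(-242 + 9 i \sqrt{3}\right)^{2} \cdot \frac{1}{30} = \frac{\left(-242 + 9 i \sqrt{3}\right)^{2}}{30}$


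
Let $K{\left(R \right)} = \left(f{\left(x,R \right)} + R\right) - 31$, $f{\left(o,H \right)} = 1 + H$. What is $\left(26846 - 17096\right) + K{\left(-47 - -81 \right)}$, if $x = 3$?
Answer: $9788$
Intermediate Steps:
$K{\left(R \right)} = -30 + 2 R$ ($K{\left(R \right)} = \left(\left(1 + R\right) + R\right) - 31 = \left(1 + 2 R\right) - 31 = -30 + 2 R$)
$\left(26846 - 17096\right) + K{\left(-47 - -81 \right)} = \left(26846 - 17096\right) - \left(30 - 2 \left(-47 - -81\right)\right) = 9750 - \left(30 - 2 \left(-47 + 81\right)\right) = 9750 + \left(-30 + 2 \cdot 34\right) = 9750 + \left(-30 + 68\right) = 9750 + 38 = 9788$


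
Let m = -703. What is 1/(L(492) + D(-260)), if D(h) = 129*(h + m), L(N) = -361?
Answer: -1/124588 ≈ -8.0265e-6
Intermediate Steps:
D(h) = -90687 + 129*h (D(h) = 129*(h - 703) = 129*(-703 + h) = -90687 + 129*h)
1/(L(492) + D(-260)) = 1/(-361 + (-90687 + 129*(-260))) = 1/(-361 + (-90687 - 33540)) = 1/(-361 - 124227) = 1/(-124588) = -1/124588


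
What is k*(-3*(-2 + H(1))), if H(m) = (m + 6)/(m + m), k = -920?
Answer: 4140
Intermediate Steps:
H(m) = (6 + m)/(2*m) (H(m) = (6 + m)/((2*m)) = (6 + m)*(1/(2*m)) = (6 + m)/(2*m))
k*(-3*(-2 + H(1))) = -(-2760)*(-2 + (½)*(6 + 1)/1) = -(-2760)*(-2 + (½)*1*7) = -(-2760)*(-2 + 7/2) = -(-2760)*3/2 = -920*(-9/2) = 4140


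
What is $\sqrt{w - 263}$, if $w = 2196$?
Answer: $\sqrt{1933} \approx 43.966$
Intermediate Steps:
$\sqrt{w - 263} = \sqrt{2196 - 263} = \sqrt{1933}$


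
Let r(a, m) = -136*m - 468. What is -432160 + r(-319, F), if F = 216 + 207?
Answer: -490156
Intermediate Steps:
F = 423
r(a, m) = -468 - 136*m
-432160 + r(-319, F) = -432160 + (-468 - 136*423) = -432160 + (-468 - 57528) = -432160 - 57996 = -490156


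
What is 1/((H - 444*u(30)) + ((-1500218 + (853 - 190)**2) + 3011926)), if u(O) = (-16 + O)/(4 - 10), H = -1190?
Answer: 1/1951123 ≈ 5.1253e-7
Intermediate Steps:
u(O) = 8/3 - O/6 (u(O) = (-16 + O)/(-6) = (-16 + O)*(-1/6) = 8/3 - O/6)
1/((H - 444*u(30)) + ((-1500218 + (853 - 190)**2) + 3011926)) = 1/((-1190 - 444*(8/3 - 1/6*30)) + ((-1500218 + (853 - 190)**2) + 3011926)) = 1/((-1190 - 444*(8/3 - 5)) + ((-1500218 + 663**2) + 3011926)) = 1/((-1190 - 444*(-7/3)) + ((-1500218 + 439569) + 3011926)) = 1/((-1190 + 1036) + (-1060649 + 3011926)) = 1/(-154 + 1951277) = 1/1951123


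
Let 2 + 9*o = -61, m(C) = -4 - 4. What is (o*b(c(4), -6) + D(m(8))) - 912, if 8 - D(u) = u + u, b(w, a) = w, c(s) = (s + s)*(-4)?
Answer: -664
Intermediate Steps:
c(s) = -8*s (c(s) = (2*s)*(-4) = -8*s)
m(C) = -8
D(u) = 8 - 2*u (D(u) = 8 - (u + u) = 8 - 2*u)
o = -7 (o = -2/9 + (1/9)*(-61) = -2/9 - 61/9 = -7)
(o*b(c(4), -6) + D(m(8))) - 912 = (-(-56)*4 + (8 - 2*(-8))) - 912 = (-7*(-32) + (8 + 16)) - 912 = (224 + 24) - 912 = 248 - 912 = -664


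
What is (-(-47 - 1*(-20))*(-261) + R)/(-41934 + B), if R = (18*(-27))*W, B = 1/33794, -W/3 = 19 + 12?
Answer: -1289274894/1417117595 ≈ -0.90979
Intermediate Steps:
W = -93 (W = -3*(19 + 12) = -3*31 = -93)
B = 1/33794 ≈ 2.9591e-5
R = 45198 (R = (18*(-27))*(-93) = -486*(-93) = 45198)
(-(-47 - 1*(-20))*(-261) + R)/(-41934 + B) = (-(-47 - 1*(-20))*(-261) + 45198)/(-41934 + 1/33794) = (-(-47 + 20)*(-261) + 45198)/(-1417117595/33794) = (-1*(-27)*(-261) + 45198)*(-33794/1417117595) = (27*(-261) + 45198)*(-33794/1417117595) = (-7047 + 45198)*(-33794/1417117595) = 38151*(-33794/1417117595) = -1289274894/1417117595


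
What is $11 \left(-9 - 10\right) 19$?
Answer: $-3971$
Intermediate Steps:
$11 \left(-9 - 10\right) 19 = 11 \left(-19\right) 19 = \left(-209\right) 19 = -3971$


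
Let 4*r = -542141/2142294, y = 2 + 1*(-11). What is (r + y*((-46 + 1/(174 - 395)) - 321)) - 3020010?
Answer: -5713003245069049/1893787896 ≈ -3.0167e+6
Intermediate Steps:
y = -9 (y = 2 - 11 = -9)
r = -542141/8569176 (r = (-542141/2142294)/4 = (-542141*1/2142294)/4 = (1/4)*(-542141/2142294) = -542141/8569176 ≈ -0.063266)
(r + y*((-46 + 1/(174 - 395)) - 321)) - 3020010 = (-542141/8569176 - 9*((-46 + 1/(174 - 395)) - 321)) - 3020010 = (-542141/8569176 - 9*((-46 + 1/(-221)) - 321)) - 3020010 = (-542141/8569176 - 9*((-46 - 1/221) - 321)) - 3020010 = (-542141/8569176 - 9*(-10167/221 - 321)) - 3020010 = (-542141/8569176 - 9*(-81108/221)) - 3020010 = (-542141/8569176 + 729972/221) - 3020010 = 6255138729911/1893787896 - 3020010 = -5713003245069049/1893787896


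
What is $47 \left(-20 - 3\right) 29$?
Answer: $-31349$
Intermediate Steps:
$47 \left(-20 - 3\right) 29 = 47 \left(-23\right) 29 = \left(-1081\right) 29 = -31349$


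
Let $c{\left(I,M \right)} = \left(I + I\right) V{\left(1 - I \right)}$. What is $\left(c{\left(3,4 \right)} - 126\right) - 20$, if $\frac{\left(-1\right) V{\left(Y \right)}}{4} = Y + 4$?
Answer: $-194$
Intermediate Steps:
$V{\left(Y \right)} = -16 - 4 Y$ ($V{\left(Y \right)} = - 4 \left(Y + 4\right) = - 4 \left(4 + Y\right) = -16 - 4 Y$)
$c{\left(I,M \right)} = 2 I \left(-20 + 4 I\right)$ ($c{\left(I,M \right)} = \left(I + I\right) \left(-16 - 4 \left(1 - I\right)\right) = 2 I \left(-16 + \left(-4 + 4 I\right)\right) = 2 I \left(-20 + 4 I\right)$)
$\left(c{\left(3,4 \right)} - 126\right) - 20 = \left(8 \cdot 3 \left(-5 + 3\right) - 126\right) - 20 = \left(8 \cdot 3 \left(-2\right) - 126\right) - 20 = \left(-48 - 126\right) - 20 = -174 - 20 = -194$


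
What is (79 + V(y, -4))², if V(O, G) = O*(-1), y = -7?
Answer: 7396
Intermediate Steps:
V(O, G) = -O
(79 + V(y, -4))² = (79 - 1*(-7))² = (79 + 7)² = 86² = 7396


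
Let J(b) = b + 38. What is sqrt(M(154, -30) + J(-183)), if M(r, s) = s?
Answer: 5*I*sqrt(7) ≈ 13.229*I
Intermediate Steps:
J(b) = 38 + b
sqrt(M(154, -30) + J(-183)) = sqrt(-30 + (38 - 183)) = sqrt(-30 - 145) = sqrt(-175) = 5*I*sqrt(7)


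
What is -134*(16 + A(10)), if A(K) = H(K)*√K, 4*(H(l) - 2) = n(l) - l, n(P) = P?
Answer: -2144 - 268*√10 ≈ -2991.5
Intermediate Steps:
H(l) = 2 (H(l) = 2 + (l - l)/4 = 2 + (¼)*0 = 2 + 0 = 2)
A(K) = 2*√K
-134*(16 + A(10)) = -134*(16 + 2*√10) = -2144 - 268*√10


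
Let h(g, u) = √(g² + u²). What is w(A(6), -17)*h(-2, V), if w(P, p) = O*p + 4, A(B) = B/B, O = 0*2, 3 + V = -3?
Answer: 8*√10 ≈ 25.298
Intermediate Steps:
V = -6 (V = -3 - 3 = -6)
O = 0
A(B) = 1
w(P, p) = 4 (w(P, p) = 0*p + 4 = 0 + 4 = 4)
w(A(6), -17)*h(-2, V) = 4*√((-2)² + (-6)²) = 4*√(4 + 36) = 4*√40 = 4*(2*√10) = 8*√10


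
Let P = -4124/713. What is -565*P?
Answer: 2330060/713 ≈ 3268.0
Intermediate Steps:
P = -4124/713 (P = -4124*1/713 = -4124/713 ≈ -5.7840)
-565*P = -565*(-4124/713) = 2330060/713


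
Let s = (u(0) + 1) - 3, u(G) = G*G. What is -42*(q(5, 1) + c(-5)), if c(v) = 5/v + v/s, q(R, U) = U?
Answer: -105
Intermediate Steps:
u(G) = G²
s = -2 (s = (0² + 1) - 3 = (0 + 1) - 3 = 1 - 3 = -2)
c(v) = 5/v - v/2 (c(v) = 5/v + v/(-2) = 5/v + v*(-½) = 5/v - v/2)
-42*(q(5, 1) + c(-5)) = -42*(1 + (5/(-5) - ½*(-5))) = -42*(1 + (5*(-⅕) + 5/2)) = -42*(1 + (-1 + 5/2)) = -42*(1 + 3/2) = -42*5/2 = -105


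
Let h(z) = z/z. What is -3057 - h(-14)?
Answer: -3058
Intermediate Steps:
h(z) = 1
-3057 - h(-14) = -3057 - 1*1 = -3057 - 1 = -3058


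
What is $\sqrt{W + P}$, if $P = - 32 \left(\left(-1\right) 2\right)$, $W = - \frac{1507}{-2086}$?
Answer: $\frac{\sqrt{281632946}}{2086} \approx 8.045$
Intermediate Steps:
$W = \frac{1507}{2086}$ ($W = \left(-1507\right) \left(- \frac{1}{2086}\right) = \frac{1507}{2086} \approx 0.72243$)
$P = 64$ ($P = \left(-32\right) \left(-2\right) = 64$)
$\sqrt{W + P} = \sqrt{\frac{1507}{2086} + 64} = \sqrt{\frac{135011}{2086}} = \frac{\sqrt{281632946}}{2086}$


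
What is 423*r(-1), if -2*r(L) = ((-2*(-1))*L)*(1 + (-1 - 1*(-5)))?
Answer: 2115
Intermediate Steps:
r(L) = -5*L (r(L) = -(-2*(-1))*L*(1 + (-1 - 1*(-5)))/2 = -2*L*(1 + (-1 + 5))/2 = -2*L*(1 + 4)/2 = -2*L*5/2 = -5*L)
423*r(-1) = 423*(-5*(-1)) = 423*5 = 2115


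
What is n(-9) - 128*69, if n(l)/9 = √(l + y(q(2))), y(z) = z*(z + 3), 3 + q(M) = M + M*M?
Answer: -8805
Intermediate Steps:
q(M) = -3 + M + M² (q(M) = -3 + (M + M*M) = -3 + (M + M²) = -3 + M + M²)
y(z) = z*(3 + z)
n(l) = 9*√(18 + l) (n(l) = 9*√(l + (-3 + 2 + 2²)*(3 + (-3 + 2 + 2²))) = 9*√(l + (-3 + 2 + 4)*(3 + (-3 + 2 + 4))) = 9*√(l + 3*(3 + 3)) = 9*√(l + 3*6) = 9*√(l + 18) = 9*√(18 + l))
n(-9) - 128*69 = 9*√(18 - 9) - 128*69 = 9*√9 - 8832 = 9*3 - 8832 = 27 - 8832 = -8805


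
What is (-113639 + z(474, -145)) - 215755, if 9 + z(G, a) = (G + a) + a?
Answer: -329219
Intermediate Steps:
z(G, a) = -9 + G + 2*a (z(G, a) = -9 + ((G + a) + a) = -9 + (G + 2*a) = -9 + G + 2*a)
(-113639 + z(474, -145)) - 215755 = (-113639 + (-9 + 474 + 2*(-145))) - 215755 = (-113639 + (-9 + 474 - 290)) - 215755 = (-113639 + 175) - 215755 = -113464 - 215755 = -329219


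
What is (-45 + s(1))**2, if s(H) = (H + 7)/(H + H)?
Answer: 1681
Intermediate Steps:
s(H) = (7 + H)/(2*H) (s(H) = (7 + H)/((2*H)) = (7 + H)*(1/(2*H)) = (7 + H)/(2*H))
(-45 + s(1))**2 = (-45 + (1/2)*(7 + 1)/1)**2 = (-45 + (1/2)*1*8)**2 = (-45 + 4)**2 = (-41)**2 = 1681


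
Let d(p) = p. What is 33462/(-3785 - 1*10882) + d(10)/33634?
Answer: -187552373/82218313 ≈ -2.2812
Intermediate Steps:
33462/(-3785 - 1*10882) + d(10)/33634 = 33462/(-3785 - 1*10882) + 10/33634 = 33462/(-3785 - 10882) + 10*(1/33634) = 33462/(-14667) + 5/16817 = 33462*(-1/14667) + 5/16817 = -11154/4889 + 5/16817 = -187552373/82218313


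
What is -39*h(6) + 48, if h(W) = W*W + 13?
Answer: -1863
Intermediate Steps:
h(W) = 13 + W² (h(W) = W² + 13 = 13 + W²)
-39*h(6) + 48 = -39*(13 + 6²) + 48 = -39*(13 + 36) + 48 = -39*49 + 48 = -1911 + 48 = -1863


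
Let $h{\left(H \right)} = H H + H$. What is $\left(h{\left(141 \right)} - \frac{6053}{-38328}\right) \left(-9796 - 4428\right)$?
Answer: $- \frac{1364453680282}{4791} \approx -2.848 \cdot 10^{8}$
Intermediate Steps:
$h{\left(H \right)} = H + H^{2}$ ($h{\left(H \right)} = H^{2} + H = H + H^{2}$)
$\left(h{\left(141 \right)} - \frac{6053}{-38328}\right) \left(-9796 - 4428\right) = \left(141 \left(1 + 141\right) - \frac{6053}{-38328}\right) \left(-9796 - 4428\right) = \left(141 \cdot 142 - - \frac{6053}{38328}\right) \left(-14224\right) = \left(20022 + \frac{6053}{38328}\right) \left(-14224\right) = \frac{767409269}{38328} \left(-14224\right) = - \frac{1364453680282}{4791}$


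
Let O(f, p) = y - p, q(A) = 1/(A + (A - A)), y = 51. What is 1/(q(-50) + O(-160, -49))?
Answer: 50/4999 ≈ 0.010002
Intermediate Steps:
q(A) = 1/A (q(A) = 1/(A + 0) = 1/A)
O(f, p) = 51 - p
1/(q(-50) + O(-160, -49)) = 1/(1/(-50) + (51 - 1*(-49))) = 1/(-1/50 + (51 + 49)) = 1/(-1/50 + 100) = 1/(4999/50) = 50/4999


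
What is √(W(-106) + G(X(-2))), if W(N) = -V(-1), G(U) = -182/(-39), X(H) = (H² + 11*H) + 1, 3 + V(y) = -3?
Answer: 4*√6/3 ≈ 3.2660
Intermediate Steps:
V(y) = -6 (V(y) = -3 - 3 = -6)
X(H) = 1 + H² + 11*H
G(U) = 14/3 (G(U) = -182*(-1/39) = 14/3)
W(N) = 6 (W(N) = -1*(-6) = 6)
√(W(-106) + G(X(-2))) = √(6 + 14/3) = √(32/3) = 4*√6/3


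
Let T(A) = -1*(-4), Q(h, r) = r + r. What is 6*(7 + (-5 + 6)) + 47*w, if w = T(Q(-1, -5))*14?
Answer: 2680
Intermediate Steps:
Q(h, r) = 2*r
T(A) = 4
w = 56 (w = 4*14 = 56)
6*(7 + (-5 + 6)) + 47*w = 6*(7 + (-5 + 6)) + 47*56 = 6*(7 + 1) + 2632 = 6*8 + 2632 = 48 + 2632 = 2680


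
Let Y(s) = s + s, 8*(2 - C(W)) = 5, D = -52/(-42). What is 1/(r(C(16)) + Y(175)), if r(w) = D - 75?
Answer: 21/5801 ≈ 0.0036201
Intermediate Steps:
D = 26/21 (D = -52*(-1/42) = 26/21 ≈ 1.2381)
C(W) = 11/8 (C(W) = 2 - ⅛*5 = 2 - 5/8 = 11/8)
Y(s) = 2*s
r(w) = -1549/21 (r(w) = 26/21 - 75 = -1549/21)
1/(r(C(16)) + Y(175)) = 1/(-1549/21 + 2*175) = 1/(-1549/21 + 350) = 1/(5801/21) = 21/5801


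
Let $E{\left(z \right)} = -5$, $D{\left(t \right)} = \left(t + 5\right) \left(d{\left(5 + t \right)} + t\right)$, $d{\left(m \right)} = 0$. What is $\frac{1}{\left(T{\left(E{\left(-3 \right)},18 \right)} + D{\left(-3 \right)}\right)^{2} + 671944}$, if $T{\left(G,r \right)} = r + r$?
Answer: $\frac{1}{672844} \approx 1.4862 \cdot 10^{-6}$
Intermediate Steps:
$D{\left(t \right)} = t \left(5 + t\right)$ ($D{\left(t \right)} = \left(t + 5\right) \left(0 + t\right) = \left(5 + t\right) t = t \left(5 + t\right)$)
$T{\left(G,r \right)} = 2 r$
$\frac{1}{\left(T{\left(E{\left(-3 \right)},18 \right)} + D{\left(-3 \right)}\right)^{2} + 671944} = \frac{1}{\left(2 \cdot 18 - 3 \left(5 - 3\right)\right)^{2} + 671944} = \frac{1}{\left(36 - 6\right)^{2} + 671944} = \frac{1}{30^{2} + 671944} = \frac{1}{900 + 671944} = \frac{1}{672844}$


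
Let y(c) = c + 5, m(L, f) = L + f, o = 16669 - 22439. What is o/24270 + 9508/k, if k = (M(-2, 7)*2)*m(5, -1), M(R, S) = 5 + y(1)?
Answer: 5756285/53394 ≈ 107.81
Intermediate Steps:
o = -5770
y(c) = 5 + c
M(R, S) = 11 (M(R, S) = 5 + (5 + 1) = 5 + 6 = 11)
k = 88 (k = (11*2)*(5 - 1) = 22*4 = 88)
o/24270 + 9508/k = -5770/24270 + 9508/88 = -5770*1/24270 + 9508*(1/88) = -577/2427 + 2377/22 = 5756285/53394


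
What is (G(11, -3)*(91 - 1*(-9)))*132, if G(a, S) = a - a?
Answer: 0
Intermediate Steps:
G(a, S) = 0
(G(11, -3)*(91 - 1*(-9)))*132 = (0*(91 - 1*(-9)))*132 = (0*(91 + 9))*132 = (0*100)*132 = 0*132 = 0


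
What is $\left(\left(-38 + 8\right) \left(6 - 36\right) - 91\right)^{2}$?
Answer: $654481$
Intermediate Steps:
$\left(\left(-38 + 8\right) \left(6 - 36\right) - 91\right)^{2} = \left(\left(-30\right) \left(-30\right) - 91\right)^{2} = \left(900 - 91\right)^{2} = 809^{2} = 654481$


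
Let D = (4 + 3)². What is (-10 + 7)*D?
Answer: -147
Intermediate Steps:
D = 49 (D = 7² = 49)
(-10 + 7)*D = (-10 + 7)*49 = -3*49 = -147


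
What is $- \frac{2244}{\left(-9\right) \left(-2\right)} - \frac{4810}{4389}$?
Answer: $- \frac{551972}{4389} \approx -125.76$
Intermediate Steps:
$- \frac{2244}{\left(-9\right) \left(-2\right)} - \frac{4810}{4389} = - \frac{2244}{18} - \frac{4810}{4389} = \left(-2244\right) \frac{1}{18} - \frac{4810}{4389} = - \frac{374}{3} - \frac{4810}{4389} = - \frac{551972}{4389}$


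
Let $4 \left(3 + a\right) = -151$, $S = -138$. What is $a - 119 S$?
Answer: $\frac{65525}{4} \approx 16381.0$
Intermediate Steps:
$a = - \frac{163}{4}$ ($a = -3 + \frac{1}{4} \left(-151\right) = -3 - \frac{151}{4} = - \frac{163}{4} \approx -40.75$)
$a - 119 S = - \frac{163}{4} - -16422 = - \frac{163}{4} + 16422 = \frac{65525}{4}$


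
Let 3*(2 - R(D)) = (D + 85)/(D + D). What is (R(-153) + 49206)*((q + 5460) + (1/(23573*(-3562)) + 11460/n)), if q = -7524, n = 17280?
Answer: -16573346768885802539/163231898544 ≈ -1.0153e+8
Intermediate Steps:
R(D) = 2 - (85 + D)/(6*D) (R(D) = 2 - (D + 85)/(3*(D + D)) = 2 - (85 + D)/(3*(2*D)) = 2 - (85 + D)*1/(2*D)/3 = 2 - (85 + D)/(6*D))
(R(-153) + 49206)*((q + 5460) + (1/(23573*(-3562)) + 11460/n)) = ((1/6)*(-85 + 11*(-153))/(-153) + 49206)*((-7524 + 5460) + (1/(23573*(-3562)) + 11460/17280)) = ((1/6)*(-1/153)*(-85 - 1683) + 49206)*(-2064 + ((1/23573)*(-1/3562) + 11460*(1/17280))) = ((1/6)*(-1/153)*(-1768) + 49206)*(-2064 + (-1/83967026 + 191/288)) = (52/27 + 49206)*(-2064 + 8018850839/12091251744) = (1328614/27)*(-24948324748777/12091251744) = -16573346768885802539/163231898544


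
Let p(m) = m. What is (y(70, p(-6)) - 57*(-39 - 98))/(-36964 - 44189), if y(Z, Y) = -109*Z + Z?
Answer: -83/27051 ≈ -0.0030683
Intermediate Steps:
y(Z, Y) = -108*Z
(y(70, p(-6)) - 57*(-39 - 98))/(-36964 - 44189) = (-108*70 - 57*(-39 - 98))/(-36964 - 44189) = (-7560 - 57*(-137))/(-81153) = (-7560 + 7809)*(-1/81153) = 249*(-1/81153) = -83/27051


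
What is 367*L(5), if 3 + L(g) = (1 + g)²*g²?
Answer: 329199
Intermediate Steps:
L(g) = -3 + g²*(1 + g)² (L(g) = -3 + (1 + g)²*g² = -3 + g²*(1 + g)²)
367*L(5) = 367*(-3 + 5²*(1 + 5)²) = 367*(-3 + 25*6²) = 367*(-3 + 25*36) = 367*(-3 + 900) = 367*897 = 329199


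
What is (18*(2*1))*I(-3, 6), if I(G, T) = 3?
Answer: 108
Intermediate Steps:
(18*(2*1))*I(-3, 6) = (18*(2*1))*3 = (18*2)*3 = 36*3 = 108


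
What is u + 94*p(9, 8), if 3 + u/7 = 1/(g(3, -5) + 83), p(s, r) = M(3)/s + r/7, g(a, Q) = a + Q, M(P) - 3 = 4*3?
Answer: 137884/567 ≈ 243.18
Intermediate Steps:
M(P) = 15 (M(P) = 3 + 4*3 = 3 + 12 = 15)
g(a, Q) = Q + a
p(s, r) = 15/s + r/7
u = -1694/81 (u = -21 + 7/((-5 + 3) + 83) = -21 + 7/(-2 + 83) = -21 + 7/81 = -1694/81 ≈ -20.914)
u + 94*p(9, 8) = -1694/81 + 94*(15/9 + (1/7)*8) = -1694/81 + 94*(15*(1/9) + 8/7) = -1694/81 + 94*(5/3 + 8/7) = -1694/81 + 94*(59/21) = -1694/81 + 5546/21 = 137884/567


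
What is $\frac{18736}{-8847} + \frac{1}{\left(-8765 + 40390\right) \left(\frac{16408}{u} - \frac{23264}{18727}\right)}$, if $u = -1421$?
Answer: $- \frac{28807865618267107}{13602844234485000} \approx -2.1178$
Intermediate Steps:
$\frac{18736}{-8847} + \frac{1}{\left(-8765 + 40390\right) \left(\frac{16408}{u} - \frac{23264}{18727}\right)} = \frac{18736}{-8847} + \frac{1}{\left(-8765 + 40390\right) \left(\frac{16408}{-1421} - \frac{23264}{18727}\right)} = 18736 \left(- \frac{1}{8847}\right) + \frac{1}{31625 \left(16408 \left(- \frac{1}{1421}\right) - \frac{23264}{18727}\right)} = - \frac{18736}{8847} + \frac{1}{31625 \left(- \frac{2344}{203} - \frac{23264}{18727}\right)} = - \frac{18736}{8847} + \frac{1}{31625 \left(- \frac{48618680}{3801581}\right)} = - \frac{18736}{8847} + \frac{1}{31625} \left(- \frac{3801581}{48618680}\right) = - \frac{18736}{8847} - \frac{3801581}{1537565755000} = - \frac{28807865618267107}{13602844234485000}$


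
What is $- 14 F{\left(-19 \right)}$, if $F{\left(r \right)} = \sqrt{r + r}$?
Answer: $- 14 i \sqrt{38} \approx - 86.302 i$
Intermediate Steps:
$F{\left(r \right)} = \sqrt{2} \sqrt{r}$ ($F{\left(r \right)} = \sqrt{2 r} = \sqrt{2} \sqrt{r}$)
$- 14 F{\left(-19 \right)} = - 14 \sqrt{2} \sqrt{-19} = - 14 \sqrt{2} i \sqrt{19} = - 14 i \sqrt{38}$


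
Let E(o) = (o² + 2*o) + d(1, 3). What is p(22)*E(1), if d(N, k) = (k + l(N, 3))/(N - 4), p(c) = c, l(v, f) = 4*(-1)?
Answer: 220/3 ≈ 73.333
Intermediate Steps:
l(v, f) = -4
d(N, k) = (-4 + k)/(-4 + N) (d(N, k) = (k - 4)/(N - 4) = (-4 + k)/(-4 + N))
E(o) = ⅓ + o² + 2*o (E(o) = (o² + 2*o) + (-4 + 3)/(-4 + 1) = (o² + 2*o) - 1/(-3) = (o² + 2*o) - ⅓*(-1) = (o² + 2*o) + ⅓ = ⅓ + o² + 2*o)
p(22)*E(1) = 22*(⅓ + 1² + 2*1) = 22*(⅓ + 1 + 2) = 22*(10/3) = 220/3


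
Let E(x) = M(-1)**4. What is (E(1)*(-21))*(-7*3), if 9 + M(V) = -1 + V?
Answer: 6456681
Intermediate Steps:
M(V) = -10 + V (M(V) = -9 + (-1 + V) = -10 + V)
E(x) = 14641 (E(x) = (-10 - 1)**4 = (-11)**4 = 14641)
(E(1)*(-21))*(-7*3) = (14641*(-21))*(-7*3) = -307461*(-21) = 6456681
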